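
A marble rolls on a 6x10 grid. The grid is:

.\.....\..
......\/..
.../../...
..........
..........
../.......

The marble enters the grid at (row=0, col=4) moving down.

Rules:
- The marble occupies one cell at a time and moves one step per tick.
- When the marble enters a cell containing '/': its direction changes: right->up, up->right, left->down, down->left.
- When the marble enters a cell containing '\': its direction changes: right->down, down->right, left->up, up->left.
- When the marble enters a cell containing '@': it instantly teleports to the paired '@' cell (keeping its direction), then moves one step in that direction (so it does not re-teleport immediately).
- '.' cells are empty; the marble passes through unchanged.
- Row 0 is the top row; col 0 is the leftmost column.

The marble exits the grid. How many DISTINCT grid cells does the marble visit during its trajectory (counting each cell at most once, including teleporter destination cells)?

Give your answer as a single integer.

Step 1: enter (0,4), '.' pass, move down to (1,4)
Step 2: enter (1,4), '.' pass, move down to (2,4)
Step 3: enter (2,4), '.' pass, move down to (3,4)
Step 4: enter (3,4), '.' pass, move down to (4,4)
Step 5: enter (4,4), '.' pass, move down to (5,4)
Step 6: enter (5,4), '.' pass, move down to (6,4)
Step 7: at (6,4) — EXIT via bottom edge, pos 4
Distinct cells visited: 6 (path length 6)

Answer: 6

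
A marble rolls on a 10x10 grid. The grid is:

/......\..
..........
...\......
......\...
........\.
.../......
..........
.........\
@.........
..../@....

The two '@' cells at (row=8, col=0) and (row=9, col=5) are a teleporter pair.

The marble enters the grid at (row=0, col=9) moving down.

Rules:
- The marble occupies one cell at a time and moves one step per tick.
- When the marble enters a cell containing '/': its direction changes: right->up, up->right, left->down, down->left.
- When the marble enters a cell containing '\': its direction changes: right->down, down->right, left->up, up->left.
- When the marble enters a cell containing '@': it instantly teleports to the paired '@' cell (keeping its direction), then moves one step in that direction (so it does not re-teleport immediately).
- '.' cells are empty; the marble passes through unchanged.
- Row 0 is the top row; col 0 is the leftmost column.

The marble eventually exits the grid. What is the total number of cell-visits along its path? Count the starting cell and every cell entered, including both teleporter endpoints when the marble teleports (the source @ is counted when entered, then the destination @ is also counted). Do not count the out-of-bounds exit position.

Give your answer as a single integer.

Answer: 8

Derivation:
Step 1: enter (0,9), '.' pass, move down to (1,9)
Step 2: enter (1,9), '.' pass, move down to (2,9)
Step 3: enter (2,9), '.' pass, move down to (3,9)
Step 4: enter (3,9), '.' pass, move down to (4,9)
Step 5: enter (4,9), '.' pass, move down to (5,9)
Step 6: enter (5,9), '.' pass, move down to (6,9)
Step 7: enter (6,9), '.' pass, move down to (7,9)
Step 8: enter (7,9), '\' deflects down->right, move right to (7,10)
Step 9: at (7,10) — EXIT via right edge, pos 7
Path length (cell visits): 8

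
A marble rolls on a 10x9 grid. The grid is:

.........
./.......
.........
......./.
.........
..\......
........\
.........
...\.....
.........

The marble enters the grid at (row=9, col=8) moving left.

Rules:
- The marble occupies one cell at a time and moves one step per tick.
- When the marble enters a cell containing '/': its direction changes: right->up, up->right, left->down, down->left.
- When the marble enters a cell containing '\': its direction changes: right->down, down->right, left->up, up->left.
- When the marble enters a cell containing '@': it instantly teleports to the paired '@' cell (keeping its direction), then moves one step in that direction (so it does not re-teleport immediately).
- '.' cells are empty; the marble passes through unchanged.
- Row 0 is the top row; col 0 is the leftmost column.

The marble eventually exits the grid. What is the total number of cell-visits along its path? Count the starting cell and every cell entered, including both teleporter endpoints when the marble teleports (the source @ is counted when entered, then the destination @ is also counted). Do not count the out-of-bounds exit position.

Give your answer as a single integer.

Step 1: enter (9,8), '.' pass, move left to (9,7)
Step 2: enter (9,7), '.' pass, move left to (9,6)
Step 3: enter (9,6), '.' pass, move left to (9,5)
Step 4: enter (9,5), '.' pass, move left to (9,4)
Step 5: enter (9,4), '.' pass, move left to (9,3)
Step 6: enter (9,3), '.' pass, move left to (9,2)
Step 7: enter (9,2), '.' pass, move left to (9,1)
Step 8: enter (9,1), '.' pass, move left to (9,0)
Step 9: enter (9,0), '.' pass, move left to (9,-1)
Step 10: at (9,-1) — EXIT via left edge, pos 9
Path length (cell visits): 9

Answer: 9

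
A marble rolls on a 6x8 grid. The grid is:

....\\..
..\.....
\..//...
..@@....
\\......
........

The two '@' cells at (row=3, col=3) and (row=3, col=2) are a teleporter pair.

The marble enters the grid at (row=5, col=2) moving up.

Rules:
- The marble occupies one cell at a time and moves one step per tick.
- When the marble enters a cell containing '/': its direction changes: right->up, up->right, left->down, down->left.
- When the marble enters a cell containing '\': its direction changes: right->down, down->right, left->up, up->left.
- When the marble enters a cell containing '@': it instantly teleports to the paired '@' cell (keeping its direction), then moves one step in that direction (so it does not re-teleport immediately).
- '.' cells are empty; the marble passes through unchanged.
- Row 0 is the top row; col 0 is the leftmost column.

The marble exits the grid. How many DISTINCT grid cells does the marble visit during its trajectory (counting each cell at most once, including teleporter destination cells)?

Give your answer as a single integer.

Step 1: enter (5,2), '.' pass, move up to (4,2)
Step 2: enter (4,2), '.' pass, move up to (3,2)
Step 3: enter (3,2), '@' teleport (3,2)->(3,3), also enter (3,3), move up to (2,3)
Step 4: enter (2,3), '/' deflects up->right, move right to (2,4)
Step 5: enter (2,4), '/' deflects right->up, move up to (1,4)
Step 6: enter (1,4), '.' pass, move up to (0,4)
Step 7: enter (0,4), '\' deflects up->left, move left to (0,3)
Step 8: enter (0,3), '.' pass, move left to (0,2)
Step 9: enter (0,2), '.' pass, move left to (0,1)
Step 10: enter (0,1), '.' pass, move left to (0,0)
Step 11: enter (0,0), '.' pass, move left to (0,-1)
Step 12: at (0,-1) — EXIT via left edge, pos 0
Distinct cells visited: 12 (path length 12)

Answer: 12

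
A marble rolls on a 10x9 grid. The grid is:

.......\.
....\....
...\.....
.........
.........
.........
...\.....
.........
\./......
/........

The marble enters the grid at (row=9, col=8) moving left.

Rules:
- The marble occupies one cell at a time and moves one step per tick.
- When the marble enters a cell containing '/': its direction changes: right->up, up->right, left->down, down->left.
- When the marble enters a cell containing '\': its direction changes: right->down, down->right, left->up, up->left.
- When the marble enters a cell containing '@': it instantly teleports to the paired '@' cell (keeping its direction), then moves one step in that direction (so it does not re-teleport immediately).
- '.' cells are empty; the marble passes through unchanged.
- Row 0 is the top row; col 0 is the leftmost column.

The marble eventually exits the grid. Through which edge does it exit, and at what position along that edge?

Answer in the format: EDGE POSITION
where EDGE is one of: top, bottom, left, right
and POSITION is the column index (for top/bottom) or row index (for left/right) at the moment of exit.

Answer: bottom 0

Derivation:
Step 1: enter (9,8), '.' pass, move left to (9,7)
Step 2: enter (9,7), '.' pass, move left to (9,6)
Step 3: enter (9,6), '.' pass, move left to (9,5)
Step 4: enter (9,5), '.' pass, move left to (9,4)
Step 5: enter (9,4), '.' pass, move left to (9,3)
Step 6: enter (9,3), '.' pass, move left to (9,2)
Step 7: enter (9,2), '.' pass, move left to (9,1)
Step 8: enter (9,1), '.' pass, move left to (9,0)
Step 9: enter (9,0), '/' deflects left->down, move down to (10,0)
Step 10: at (10,0) — EXIT via bottom edge, pos 0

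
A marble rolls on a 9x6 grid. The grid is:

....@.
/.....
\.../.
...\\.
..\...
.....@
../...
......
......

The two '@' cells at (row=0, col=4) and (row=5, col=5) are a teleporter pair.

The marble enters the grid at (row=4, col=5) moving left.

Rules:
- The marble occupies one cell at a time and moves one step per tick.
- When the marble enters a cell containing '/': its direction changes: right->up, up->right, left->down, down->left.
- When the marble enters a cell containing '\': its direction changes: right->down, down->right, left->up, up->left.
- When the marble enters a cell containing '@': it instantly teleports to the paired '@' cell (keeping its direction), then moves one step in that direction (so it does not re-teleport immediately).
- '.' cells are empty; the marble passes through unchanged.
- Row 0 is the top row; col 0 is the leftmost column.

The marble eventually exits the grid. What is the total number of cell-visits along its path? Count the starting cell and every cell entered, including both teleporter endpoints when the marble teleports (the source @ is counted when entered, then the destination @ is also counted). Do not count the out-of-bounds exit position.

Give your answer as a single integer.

Answer: 8

Derivation:
Step 1: enter (4,5), '.' pass, move left to (4,4)
Step 2: enter (4,4), '.' pass, move left to (4,3)
Step 3: enter (4,3), '.' pass, move left to (4,2)
Step 4: enter (4,2), '\' deflects left->up, move up to (3,2)
Step 5: enter (3,2), '.' pass, move up to (2,2)
Step 6: enter (2,2), '.' pass, move up to (1,2)
Step 7: enter (1,2), '.' pass, move up to (0,2)
Step 8: enter (0,2), '.' pass, move up to (-1,2)
Step 9: at (-1,2) — EXIT via top edge, pos 2
Path length (cell visits): 8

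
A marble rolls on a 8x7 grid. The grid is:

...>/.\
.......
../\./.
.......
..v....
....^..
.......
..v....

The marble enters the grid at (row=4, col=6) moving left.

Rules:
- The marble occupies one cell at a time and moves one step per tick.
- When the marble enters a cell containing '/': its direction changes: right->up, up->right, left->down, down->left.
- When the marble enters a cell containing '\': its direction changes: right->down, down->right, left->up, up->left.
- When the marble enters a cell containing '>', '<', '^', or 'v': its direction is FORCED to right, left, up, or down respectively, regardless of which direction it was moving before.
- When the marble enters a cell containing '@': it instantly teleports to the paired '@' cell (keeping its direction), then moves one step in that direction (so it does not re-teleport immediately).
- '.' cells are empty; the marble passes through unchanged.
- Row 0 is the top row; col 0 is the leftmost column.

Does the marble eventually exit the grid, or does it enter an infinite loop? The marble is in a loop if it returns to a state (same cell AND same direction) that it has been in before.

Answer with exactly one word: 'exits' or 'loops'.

Step 1: enter (4,6), '.' pass, move left to (4,5)
Step 2: enter (4,5), '.' pass, move left to (4,4)
Step 3: enter (4,4), '.' pass, move left to (4,3)
Step 4: enter (4,3), '.' pass, move left to (4,2)
Step 5: enter (4,2), 'v' forces left->down, move down to (5,2)
Step 6: enter (5,2), '.' pass, move down to (6,2)
Step 7: enter (6,2), '.' pass, move down to (7,2)
Step 8: enter (7,2), 'v' forces down->down, move down to (8,2)
Step 9: at (8,2) — EXIT via bottom edge, pos 2

Answer: exits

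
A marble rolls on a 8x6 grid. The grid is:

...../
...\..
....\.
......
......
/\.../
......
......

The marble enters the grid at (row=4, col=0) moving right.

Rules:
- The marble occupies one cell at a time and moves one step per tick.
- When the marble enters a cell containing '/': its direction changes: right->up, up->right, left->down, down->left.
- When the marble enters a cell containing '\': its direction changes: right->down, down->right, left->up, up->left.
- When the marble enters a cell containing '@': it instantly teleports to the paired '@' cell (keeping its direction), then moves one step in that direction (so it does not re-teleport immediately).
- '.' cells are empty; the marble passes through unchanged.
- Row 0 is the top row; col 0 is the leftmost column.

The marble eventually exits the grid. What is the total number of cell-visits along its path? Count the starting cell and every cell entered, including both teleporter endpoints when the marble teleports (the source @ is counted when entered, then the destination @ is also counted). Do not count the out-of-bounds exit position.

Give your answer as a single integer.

Answer: 6

Derivation:
Step 1: enter (4,0), '.' pass, move right to (4,1)
Step 2: enter (4,1), '.' pass, move right to (4,2)
Step 3: enter (4,2), '.' pass, move right to (4,3)
Step 4: enter (4,3), '.' pass, move right to (4,4)
Step 5: enter (4,4), '.' pass, move right to (4,5)
Step 6: enter (4,5), '.' pass, move right to (4,6)
Step 7: at (4,6) — EXIT via right edge, pos 4
Path length (cell visits): 6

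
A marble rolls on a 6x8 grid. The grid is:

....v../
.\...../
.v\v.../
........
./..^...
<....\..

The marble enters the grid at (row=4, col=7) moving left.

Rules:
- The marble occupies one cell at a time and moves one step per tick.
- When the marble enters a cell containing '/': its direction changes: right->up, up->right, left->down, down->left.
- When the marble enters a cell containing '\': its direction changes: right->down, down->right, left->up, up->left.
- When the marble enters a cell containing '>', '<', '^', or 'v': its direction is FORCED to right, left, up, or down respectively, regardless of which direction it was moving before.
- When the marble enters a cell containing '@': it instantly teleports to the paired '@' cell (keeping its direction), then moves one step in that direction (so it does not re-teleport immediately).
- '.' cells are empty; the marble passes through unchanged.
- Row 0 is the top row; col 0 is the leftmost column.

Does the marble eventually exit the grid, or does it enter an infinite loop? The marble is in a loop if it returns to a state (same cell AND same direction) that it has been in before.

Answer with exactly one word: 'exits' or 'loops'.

Step 1: enter (4,7), '.' pass, move left to (4,6)
Step 2: enter (4,6), '.' pass, move left to (4,5)
Step 3: enter (4,5), '.' pass, move left to (4,4)
Step 4: enter (4,4), '^' forces left->up, move up to (3,4)
Step 5: enter (3,4), '.' pass, move up to (2,4)
Step 6: enter (2,4), '.' pass, move up to (1,4)
Step 7: enter (1,4), '.' pass, move up to (0,4)
Step 8: enter (0,4), 'v' forces up->down, move down to (1,4)
Step 9: enter (1,4), '.' pass, move down to (2,4)
Step 10: enter (2,4), '.' pass, move down to (3,4)
Step 11: enter (3,4), '.' pass, move down to (4,4)
Step 12: enter (4,4), '^' forces down->up, move up to (3,4)
Step 13: at (3,4) dir=up — LOOP DETECTED (seen before)

Answer: loops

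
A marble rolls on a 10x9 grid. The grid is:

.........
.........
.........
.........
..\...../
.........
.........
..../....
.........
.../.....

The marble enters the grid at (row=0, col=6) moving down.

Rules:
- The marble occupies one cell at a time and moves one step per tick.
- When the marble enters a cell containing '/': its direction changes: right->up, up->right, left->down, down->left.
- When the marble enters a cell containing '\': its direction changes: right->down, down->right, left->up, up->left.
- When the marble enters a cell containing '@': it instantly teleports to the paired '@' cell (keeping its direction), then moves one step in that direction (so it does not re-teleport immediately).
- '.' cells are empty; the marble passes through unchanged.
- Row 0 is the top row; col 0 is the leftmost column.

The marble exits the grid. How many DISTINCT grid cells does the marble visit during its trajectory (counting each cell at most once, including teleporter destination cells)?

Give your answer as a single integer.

Answer: 10

Derivation:
Step 1: enter (0,6), '.' pass, move down to (1,6)
Step 2: enter (1,6), '.' pass, move down to (2,6)
Step 3: enter (2,6), '.' pass, move down to (3,6)
Step 4: enter (3,6), '.' pass, move down to (4,6)
Step 5: enter (4,6), '.' pass, move down to (5,6)
Step 6: enter (5,6), '.' pass, move down to (6,6)
Step 7: enter (6,6), '.' pass, move down to (7,6)
Step 8: enter (7,6), '.' pass, move down to (8,6)
Step 9: enter (8,6), '.' pass, move down to (9,6)
Step 10: enter (9,6), '.' pass, move down to (10,6)
Step 11: at (10,6) — EXIT via bottom edge, pos 6
Distinct cells visited: 10 (path length 10)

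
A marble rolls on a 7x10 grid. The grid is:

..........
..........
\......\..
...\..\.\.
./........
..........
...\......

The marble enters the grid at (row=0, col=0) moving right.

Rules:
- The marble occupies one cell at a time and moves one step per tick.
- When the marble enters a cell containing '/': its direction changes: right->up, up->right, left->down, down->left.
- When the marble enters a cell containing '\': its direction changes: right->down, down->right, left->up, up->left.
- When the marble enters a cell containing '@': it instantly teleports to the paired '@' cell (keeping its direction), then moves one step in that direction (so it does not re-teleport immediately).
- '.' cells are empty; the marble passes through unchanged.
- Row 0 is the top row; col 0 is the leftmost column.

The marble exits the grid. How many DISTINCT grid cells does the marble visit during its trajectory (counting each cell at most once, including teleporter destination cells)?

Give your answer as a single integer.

Step 1: enter (0,0), '.' pass, move right to (0,1)
Step 2: enter (0,1), '.' pass, move right to (0,2)
Step 3: enter (0,2), '.' pass, move right to (0,3)
Step 4: enter (0,3), '.' pass, move right to (0,4)
Step 5: enter (0,4), '.' pass, move right to (0,5)
Step 6: enter (0,5), '.' pass, move right to (0,6)
Step 7: enter (0,6), '.' pass, move right to (0,7)
Step 8: enter (0,7), '.' pass, move right to (0,8)
Step 9: enter (0,8), '.' pass, move right to (0,9)
Step 10: enter (0,9), '.' pass, move right to (0,10)
Step 11: at (0,10) — EXIT via right edge, pos 0
Distinct cells visited: 10 (path length 10)

Answer: 10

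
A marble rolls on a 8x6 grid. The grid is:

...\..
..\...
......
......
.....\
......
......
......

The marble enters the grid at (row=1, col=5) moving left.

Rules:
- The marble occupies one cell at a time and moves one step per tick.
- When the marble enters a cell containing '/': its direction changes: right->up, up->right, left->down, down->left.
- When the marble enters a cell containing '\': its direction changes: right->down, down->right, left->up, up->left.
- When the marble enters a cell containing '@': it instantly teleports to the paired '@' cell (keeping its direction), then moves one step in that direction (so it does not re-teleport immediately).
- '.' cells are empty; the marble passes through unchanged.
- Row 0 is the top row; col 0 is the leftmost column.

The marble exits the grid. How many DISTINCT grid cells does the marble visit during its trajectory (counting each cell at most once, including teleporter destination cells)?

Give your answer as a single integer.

Answer: 5

Derivation:
Step 1: enter (1,5), '.' pass, move left to (1,4)
Step 2: enter (1,4), '.' pass, move left to (1,3)
Step 3: enter (1,3), '.' pass, move left to (1,2)
Step 4: enter (1,2), '\' deflects left->up, move up to (0,2)
Step 5: enter (0,2), '.' pass, move up to (-1,2)
Step 6: at (-1,2) — EXIT via top edge, pos 2
Distinct cells visited: 5 (path length 5)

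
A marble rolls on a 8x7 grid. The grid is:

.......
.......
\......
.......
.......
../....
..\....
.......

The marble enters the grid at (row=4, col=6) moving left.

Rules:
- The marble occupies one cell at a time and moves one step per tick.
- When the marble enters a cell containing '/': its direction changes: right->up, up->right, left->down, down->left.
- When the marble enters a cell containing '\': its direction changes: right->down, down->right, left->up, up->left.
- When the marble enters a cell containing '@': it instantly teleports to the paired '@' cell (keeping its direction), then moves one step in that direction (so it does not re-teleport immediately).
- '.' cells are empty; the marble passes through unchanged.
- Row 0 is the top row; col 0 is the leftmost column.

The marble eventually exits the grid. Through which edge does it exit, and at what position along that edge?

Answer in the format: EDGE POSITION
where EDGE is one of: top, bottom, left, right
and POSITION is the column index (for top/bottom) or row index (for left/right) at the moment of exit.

Step 1: enter (4,6), '.' pass, move left to (4,5)
Step 2: enter (4,5), '.' pass, move left to (4,4)
Step 3: enter (4,4), '.' pass, move left to (4,3)
Step 4: enter (4,3), '.' pass, move left to (4,2)
Step 5: enter (4,2), '.' pass, move left to (4,1)
Step 6: enter (4,1), '.' pass, move left to (4,0)
Step 7: enter (4,0), '.' pass, move left to (4,-1)
Step 8: at (4,-1) — EXIT via left edge, pos 4

Answer: left 4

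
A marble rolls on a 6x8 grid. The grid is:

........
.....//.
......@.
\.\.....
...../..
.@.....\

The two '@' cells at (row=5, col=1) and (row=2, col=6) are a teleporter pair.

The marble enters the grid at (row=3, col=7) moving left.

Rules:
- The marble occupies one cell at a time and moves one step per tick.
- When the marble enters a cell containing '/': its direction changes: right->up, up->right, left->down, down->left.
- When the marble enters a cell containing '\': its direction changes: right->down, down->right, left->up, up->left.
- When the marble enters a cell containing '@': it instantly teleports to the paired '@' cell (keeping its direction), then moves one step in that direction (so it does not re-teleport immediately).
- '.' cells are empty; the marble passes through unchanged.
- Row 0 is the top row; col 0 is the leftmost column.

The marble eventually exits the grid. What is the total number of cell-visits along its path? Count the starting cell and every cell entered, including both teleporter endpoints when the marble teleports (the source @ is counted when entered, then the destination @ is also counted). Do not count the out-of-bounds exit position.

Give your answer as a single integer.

Step 1: enter (3,7), '.' pass, move left to (3,6)
Step 2: enter (3,6), '.' pass, move left to (3,5)
Step 3: enter (3,5), '.' pass, move left to (3,4)
Step 4: enter (3,4), '.' pass, move left to (3,3)
Step 5: enter (3,3), '.' pass, move left to (3,2)
Step 6: enter (3,2), '\' deflects left->up, move up to (2,2)
Step 7: enter (2,2), '.' pass, move up to (1,2)
Step 8: enter (1,2), '.' pass, move up to (0,2)
Step 9: enter (0,2), '.' pass, move up to (-1,2)
Step 10: at (-1,2) — EXIT via top edge, pos 2
Path length (cell visits): 9

Answer: 9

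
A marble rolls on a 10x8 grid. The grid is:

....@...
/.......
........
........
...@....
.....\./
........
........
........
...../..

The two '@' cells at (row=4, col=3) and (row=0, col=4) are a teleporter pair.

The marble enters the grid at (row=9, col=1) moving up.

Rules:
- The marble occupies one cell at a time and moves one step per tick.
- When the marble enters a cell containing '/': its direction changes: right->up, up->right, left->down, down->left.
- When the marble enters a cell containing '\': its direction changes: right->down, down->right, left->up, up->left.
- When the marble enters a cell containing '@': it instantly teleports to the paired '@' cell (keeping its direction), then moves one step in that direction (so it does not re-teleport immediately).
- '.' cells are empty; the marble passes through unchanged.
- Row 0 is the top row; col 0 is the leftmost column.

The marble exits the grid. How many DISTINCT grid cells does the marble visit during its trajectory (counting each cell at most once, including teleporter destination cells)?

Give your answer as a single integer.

Step 1: enter (9,1), '.' pass, move up to (8,1)
Step 2: enter (8,1), '.' pass, move up to (7,1)
Step 3: enter (7,1), '.' pass, move up to (6,1)
Step 4: enter (6,1), '.' pass, move up to (5,1)
Step 5: enter (5,1), '.' pass, move up to (4,1)
Step 6: enter (4,1), '.' pass, move up to (3,1)
Step 7: enter (3,1), '.' pass, move up to (2,1)
Step 8: enter (2,1), '.' pass, move up to (1,1)
Step 9: enter (1,1), '.' pass, move up to (0,1)
Step 10: enter (0,1), '.' pass, move up to (-1,1)
Step 11: at (-1,1) — EXIT via top edge, pos 1
Distinct cells visited: 10 (path length 10)

Answer: 10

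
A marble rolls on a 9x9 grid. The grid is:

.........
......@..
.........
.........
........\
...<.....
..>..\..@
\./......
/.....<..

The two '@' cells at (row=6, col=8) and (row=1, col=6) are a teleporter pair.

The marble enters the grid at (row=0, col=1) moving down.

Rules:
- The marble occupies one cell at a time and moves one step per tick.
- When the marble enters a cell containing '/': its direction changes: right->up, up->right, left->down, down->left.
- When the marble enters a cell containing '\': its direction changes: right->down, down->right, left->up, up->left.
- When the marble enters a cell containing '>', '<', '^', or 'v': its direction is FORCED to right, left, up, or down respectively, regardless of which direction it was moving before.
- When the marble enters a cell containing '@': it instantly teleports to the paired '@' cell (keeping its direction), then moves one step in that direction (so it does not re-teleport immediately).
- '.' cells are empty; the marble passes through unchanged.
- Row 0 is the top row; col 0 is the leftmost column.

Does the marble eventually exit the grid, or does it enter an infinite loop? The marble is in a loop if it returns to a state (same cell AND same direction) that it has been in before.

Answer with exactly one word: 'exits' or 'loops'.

Step 1: enter (0,1), '.' pass, move down to (1,1)
Step 2: enter (1,1), '.' pass, move down to (2,1)
Step 3: enter (2,1), '.' pass, move down to (3,1)
Step 4: enter (3,1), '.' pass, move down to (4,1)
Step 5: enter (4,1), '.' pass, move down to (5,1)
Step 6: enter (5,1), '.' pass, move down to (6,1)
Step 7: enter (6,1), '.' pass, move down to (7,1)
Step 8: enter (7,1), '.' pass, move down to (8,1)
Step 9: enter (8,1), '.' pass, move down to (9,1)
Step 10: at (9,1) — EXIT via bottom edge, pos 1

Answer: exits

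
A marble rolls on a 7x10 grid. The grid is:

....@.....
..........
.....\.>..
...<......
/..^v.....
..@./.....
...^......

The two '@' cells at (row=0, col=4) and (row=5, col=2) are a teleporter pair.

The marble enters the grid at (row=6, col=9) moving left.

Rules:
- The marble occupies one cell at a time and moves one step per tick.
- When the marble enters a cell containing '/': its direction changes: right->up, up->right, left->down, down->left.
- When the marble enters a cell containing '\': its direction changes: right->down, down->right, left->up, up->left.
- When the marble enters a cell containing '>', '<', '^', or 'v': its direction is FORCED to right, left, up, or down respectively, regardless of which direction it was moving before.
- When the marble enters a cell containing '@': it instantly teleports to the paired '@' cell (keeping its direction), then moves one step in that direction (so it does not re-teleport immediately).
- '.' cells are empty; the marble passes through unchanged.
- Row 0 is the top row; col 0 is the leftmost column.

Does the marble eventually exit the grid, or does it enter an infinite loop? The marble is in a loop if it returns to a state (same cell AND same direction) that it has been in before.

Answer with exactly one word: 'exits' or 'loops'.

Step 1: enter (6,9), '.' pass, move left to (6,8)
Step 2: enter (6,8), '.' pass, move left to (6,7)
Step 3: enter (6,7), '.' pass, move left to (6,6)
Step 4: enter (6,6), '.' pass, move left to (6,5)
Step 5: enter (6,5), '.' pass, move left to (6,4)
Step 6: enter (6,4), '.' pass, move left to (6,3)
Step 7: enter (6,3), '^' forces left->up, move up to (5,3)
Step 8: enter (5,3), '.' pass, move up to (4,3)
Step 9: enter (4,3), '^' forces up->up, move up to (3,3)
Step 10: enter (3,3), '<' forces up->left, move left to (3,2)
Step 11: enter (3,2), '.' pass, move left to (3,1)
Step 12: enter (3,1), '.' pass, move left to (3,0)
Step 13: enter (3,0), '.' pass, move left to (3,-1)
Step 14: at (3,-1) — EXIT via left edge, pos 3

Answer: exits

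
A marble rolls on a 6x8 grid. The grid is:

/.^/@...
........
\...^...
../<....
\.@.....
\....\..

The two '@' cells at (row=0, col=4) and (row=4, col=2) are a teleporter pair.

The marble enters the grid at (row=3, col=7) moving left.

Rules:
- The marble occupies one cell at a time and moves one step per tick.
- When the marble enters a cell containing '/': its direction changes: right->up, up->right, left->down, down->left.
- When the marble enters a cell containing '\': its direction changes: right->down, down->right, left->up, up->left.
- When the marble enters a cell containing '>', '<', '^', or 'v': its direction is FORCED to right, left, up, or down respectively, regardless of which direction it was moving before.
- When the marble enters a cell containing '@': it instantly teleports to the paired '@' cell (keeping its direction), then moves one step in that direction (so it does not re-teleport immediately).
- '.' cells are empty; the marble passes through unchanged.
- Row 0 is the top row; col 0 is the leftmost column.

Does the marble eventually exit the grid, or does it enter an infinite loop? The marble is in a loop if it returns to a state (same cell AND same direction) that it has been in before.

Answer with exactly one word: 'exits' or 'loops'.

Answer: loops

Derivation:
Step 1: enter (3,7), '.' pass, move left to (3,6)
Step 2: enter (3,6), '.' pass, move left to (3,5)
Step 3: enter (3,5), '.' pass, move left to (3,4)
Step 4: enter (3,4), '.' pass, move left to (3,3)
Step 5: enter (3,3), '<' forces left->left, move left to (3,2)
Step 6: enter (3,2), '/' deflects left->down, move down to (4,2)
Step 7: enter (4,2), '@' teleport (4,2)->(0,4), also enter (0,4), move down to (1,4)
Step 8: enter (1,4), '.' pass, move down to (2,4)
Step 9: enter (2,4), '^' forces down->up, move up to (1,4)
Step 10: enter (1,4), '.' pass, move up to (0,4)
Step 11: enter (0,4), '@' teleport (0,4)->(4,2), also enter (4,2), move up to (3,2)
Step 12: enter (3,2), '/' deflects up->right, move right to (3,3)
Step 13: enter (3,3), '<' forces right->left, move left to (3,2)
Step 14: at (3,2) dir=left — LOOP DETECTED (seen before)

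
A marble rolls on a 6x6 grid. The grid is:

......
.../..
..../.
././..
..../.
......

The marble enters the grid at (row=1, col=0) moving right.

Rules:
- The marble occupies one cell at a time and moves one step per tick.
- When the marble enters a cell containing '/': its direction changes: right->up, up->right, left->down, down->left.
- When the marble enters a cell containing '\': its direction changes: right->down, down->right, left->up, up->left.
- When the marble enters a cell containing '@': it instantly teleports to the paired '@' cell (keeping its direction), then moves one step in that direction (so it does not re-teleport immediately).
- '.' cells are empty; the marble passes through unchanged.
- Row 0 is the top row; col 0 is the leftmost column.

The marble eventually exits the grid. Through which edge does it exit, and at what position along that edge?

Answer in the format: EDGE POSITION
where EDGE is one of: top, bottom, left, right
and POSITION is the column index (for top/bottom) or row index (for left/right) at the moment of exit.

Answer: top 3

Derivation:
Step 1: enter (1,0), '.' pass, move right to (1,1)
Step 2: enter (1,1), '.' pass, move right to (1,2)
Step 3: enter (1,2), '.' pass, move right to (1,3)
Step 4: enter (1,3), '/' deflects right->up, move up to (0,3)
Step 5: enter (0,3), '.' pass, move up to (-1,3)
Step 6: at (-1,3) — EXIT via top edge, pos 3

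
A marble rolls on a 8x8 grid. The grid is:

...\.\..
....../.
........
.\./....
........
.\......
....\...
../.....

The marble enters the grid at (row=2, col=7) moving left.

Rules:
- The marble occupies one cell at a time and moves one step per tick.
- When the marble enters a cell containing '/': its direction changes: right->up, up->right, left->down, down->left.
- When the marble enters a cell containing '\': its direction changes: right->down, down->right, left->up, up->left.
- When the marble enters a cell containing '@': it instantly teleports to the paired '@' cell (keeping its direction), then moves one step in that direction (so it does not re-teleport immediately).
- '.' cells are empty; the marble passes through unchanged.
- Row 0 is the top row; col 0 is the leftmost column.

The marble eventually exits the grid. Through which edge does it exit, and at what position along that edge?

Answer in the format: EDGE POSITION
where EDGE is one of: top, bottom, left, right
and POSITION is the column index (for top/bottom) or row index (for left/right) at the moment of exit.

Step 1: enter (2,7), '.' pass, move left to (2,6)
Step 2: enter (2,6), '.' pass, move left to (2,5)
Step 3: enter (2,5), '.' pass, move left to (2,4)
Step 4: enter (2,4), '.' pass, move left to (2,3)
Step 5: enter (2,3), '.' pass, move left to (2,2)
Step 6: enter (2,2), '.' pass, move left to (2,1)
Step 7: enter (2,1), '.' pass, move left to (2,0)
Step 8: enter (2,0), '.' pass, move left to (2,-1)
Step 9: at (2,-1) — EXIT via left edge, pos 2

Answer: left 2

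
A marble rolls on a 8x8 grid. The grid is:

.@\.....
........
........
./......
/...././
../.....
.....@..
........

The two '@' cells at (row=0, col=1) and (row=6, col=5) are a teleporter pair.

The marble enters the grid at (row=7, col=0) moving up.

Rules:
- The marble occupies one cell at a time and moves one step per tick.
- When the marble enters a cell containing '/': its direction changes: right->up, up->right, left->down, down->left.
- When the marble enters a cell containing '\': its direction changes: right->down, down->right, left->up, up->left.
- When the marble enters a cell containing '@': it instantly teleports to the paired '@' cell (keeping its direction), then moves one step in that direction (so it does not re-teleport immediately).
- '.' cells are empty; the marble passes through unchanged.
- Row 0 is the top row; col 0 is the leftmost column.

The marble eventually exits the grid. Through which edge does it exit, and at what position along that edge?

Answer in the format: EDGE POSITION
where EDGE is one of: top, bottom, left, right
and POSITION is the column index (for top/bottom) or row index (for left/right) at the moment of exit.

Step 1: enter (7,0), '.' pass, move up to (6,0)
Step 2: enter (6,0), '.' pass, move up to (5,0)
Step 3: enter (5,0), '.' pass, move up to (4,0)
Step 4: enter (4,0), '/' deflects up->right, move right to (4,1)
Step 5: enter (4,1), '.' pass, move right to (4,2)
Step 6: enter (4,2), '.' pass, move right to (4,3)
Step 7: enter (4,3), '.' pass, move right to (4,4)
Step 8: enter (4,4), '.' pass, move right to (4,5)
Step 9: enter (4,5), '/' deflects right->up, move up to (3,5)
Step 10: enter (3,5), '.' pass, move up to (2,5)
Step 11: enter (2,5), '.' pass, move up to (1,5)
Step 12: enter (1,5), '.' pass, move up to (0,5)
Step 13: enter (0,5), '.' pass, move up to (-1,5)
Step 14: at (-1,5) — EXIT via top edge, pos 5

Answer: top 5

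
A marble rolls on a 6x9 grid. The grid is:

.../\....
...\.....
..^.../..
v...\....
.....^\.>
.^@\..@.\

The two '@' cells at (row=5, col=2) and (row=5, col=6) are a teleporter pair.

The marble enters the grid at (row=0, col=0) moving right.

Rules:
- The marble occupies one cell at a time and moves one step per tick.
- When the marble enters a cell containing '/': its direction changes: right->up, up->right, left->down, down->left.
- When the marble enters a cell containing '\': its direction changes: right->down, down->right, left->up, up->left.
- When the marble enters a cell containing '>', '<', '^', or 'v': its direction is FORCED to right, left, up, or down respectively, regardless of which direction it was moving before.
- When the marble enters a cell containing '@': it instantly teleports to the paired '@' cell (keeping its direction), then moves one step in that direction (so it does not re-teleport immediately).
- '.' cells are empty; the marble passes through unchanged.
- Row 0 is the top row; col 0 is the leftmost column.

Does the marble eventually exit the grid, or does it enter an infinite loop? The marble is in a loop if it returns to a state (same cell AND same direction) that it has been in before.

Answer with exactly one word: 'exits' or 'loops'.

Step 1: enter (0,0), '.' pass, move right to (0,1)
Step 2: enter (0,1), '.' pass, move right to (0,2)
Step 3: enter (0,2), '.' pass, move right to (0,3)
Step 4: enter (0,3), '/' deflects right->up, move up to (-1,3)
Step 5: at (-1,3) — EXIT via top edge, pos 3

Answer: exits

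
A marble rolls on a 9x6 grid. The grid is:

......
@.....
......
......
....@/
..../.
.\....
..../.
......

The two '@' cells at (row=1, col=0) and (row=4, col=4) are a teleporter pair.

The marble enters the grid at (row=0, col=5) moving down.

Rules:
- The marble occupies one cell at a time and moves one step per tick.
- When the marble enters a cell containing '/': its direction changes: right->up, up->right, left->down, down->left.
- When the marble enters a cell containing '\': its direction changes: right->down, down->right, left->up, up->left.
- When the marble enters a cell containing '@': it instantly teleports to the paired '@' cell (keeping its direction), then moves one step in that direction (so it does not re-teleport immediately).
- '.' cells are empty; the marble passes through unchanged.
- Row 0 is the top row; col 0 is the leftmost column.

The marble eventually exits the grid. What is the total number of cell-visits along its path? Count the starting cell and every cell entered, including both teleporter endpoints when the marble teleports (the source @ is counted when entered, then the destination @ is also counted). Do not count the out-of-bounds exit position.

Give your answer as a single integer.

Step 1: enter (0,5), '.' pass, move down to (1,5)
Step 2: enter (1,5), '.' pass, move down to (2,5)
Step 3: enter (2,5), '.' pass, move down to (3,5)
Step 4: enter (3,5), '.' pass, move down to (4,5)
Step 5: enter (4,5), '/' deflects down->left, move left to (4,4)
Step 6: enter (4,4), '@' teleport (4,4)->(1,0), also enter (1,0), move left to (1,-1)
Step 7: at (1,-1) — EXIT via left edge, pos 1
Path length (cell visits): 7

Answer: 7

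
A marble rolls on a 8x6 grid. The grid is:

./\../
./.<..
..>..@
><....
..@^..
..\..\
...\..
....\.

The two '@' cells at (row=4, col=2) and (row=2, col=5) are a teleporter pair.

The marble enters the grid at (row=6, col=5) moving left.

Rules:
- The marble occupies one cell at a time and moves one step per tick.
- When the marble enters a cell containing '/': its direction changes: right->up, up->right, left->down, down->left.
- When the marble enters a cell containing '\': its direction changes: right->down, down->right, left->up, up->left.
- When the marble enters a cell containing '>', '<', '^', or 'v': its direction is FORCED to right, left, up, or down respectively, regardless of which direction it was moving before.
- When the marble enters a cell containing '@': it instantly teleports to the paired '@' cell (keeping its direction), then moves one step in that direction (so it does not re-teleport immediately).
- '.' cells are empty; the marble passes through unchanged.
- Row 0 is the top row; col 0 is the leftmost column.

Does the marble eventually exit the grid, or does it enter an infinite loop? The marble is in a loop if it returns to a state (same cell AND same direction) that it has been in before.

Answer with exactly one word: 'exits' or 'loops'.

Step 1: enter (6,5), '.' pass, move left to (6,4)
Step 2: enter (6,4), '.' pass, move left to (6,3)
Step 3: enter (6,3), '\' deflects left->up, move up to (5,3)
Step 4: enter (5,3), '.' pass, move up to (4,3)
Step 5: enter (4,3), '^' forces up->up, move up to (3,3)
Step 6: enter (3,3), '.' pass, move up to (2,3)
Step 7: enter (2,3), '.' pass, move up to (1,3)
Step 8: enter (1,3), '<' forces up->left, move left to (1,2)
Step 9: enter (1,2), '.' pass, move left to (1,1)
Step 10: enter (1,1), '/' deflects left->down, move down to (2,1)
Step 11: enter (2,1), '.' pass, move down to (3,1)
Step 12: enter (3,1), '<' forces down->left, move left to (3,0)
Step 13: enter (3,0), '>' forces left->right, move right to (3,1)
Step 14: enter (3,1), '<' forces right->left, move left to (3,0)
Step 15: at (3,0) dir=left — LOOP DETECTED (seen before)

Answer: loops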